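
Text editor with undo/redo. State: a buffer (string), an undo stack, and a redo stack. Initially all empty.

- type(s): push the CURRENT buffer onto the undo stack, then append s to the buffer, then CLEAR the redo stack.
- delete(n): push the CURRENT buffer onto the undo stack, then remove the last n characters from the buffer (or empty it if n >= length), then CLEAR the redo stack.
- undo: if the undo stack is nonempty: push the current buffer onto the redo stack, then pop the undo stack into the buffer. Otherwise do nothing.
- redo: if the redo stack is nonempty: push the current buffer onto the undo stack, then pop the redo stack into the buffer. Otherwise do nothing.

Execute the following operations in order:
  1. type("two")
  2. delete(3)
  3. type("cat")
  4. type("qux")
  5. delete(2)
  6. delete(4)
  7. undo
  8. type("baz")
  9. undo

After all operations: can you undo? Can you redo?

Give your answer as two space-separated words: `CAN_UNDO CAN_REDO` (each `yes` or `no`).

Answer: yes yes

Derivation:
After op 1 (type): buf='two' undo_depth=1 redo_depth=0
After op 2 (delete): buf='(empty)' undo_depth=2 redo_depth=0
After op 3 (type): buf='cat' undo_depth=3 redo_depth=0
After op 4 (type): buf='catqux' undo_depth=4 redo_depth=0
After op 5 (delete): buf='catq' undo_depth=5 redo_depth=0
After op 6 (delete): buf='(empty)' undo_depth=6 redo_depth=0
After op 7 (undo): buf='catq' undo_depth=5 redo_depth=1
After op 8 (type): buf='catqbaz' undo_depth=6 redo_depth=0
After op 9 (undo): buf='catq' undo_depth=5 redo_depth=1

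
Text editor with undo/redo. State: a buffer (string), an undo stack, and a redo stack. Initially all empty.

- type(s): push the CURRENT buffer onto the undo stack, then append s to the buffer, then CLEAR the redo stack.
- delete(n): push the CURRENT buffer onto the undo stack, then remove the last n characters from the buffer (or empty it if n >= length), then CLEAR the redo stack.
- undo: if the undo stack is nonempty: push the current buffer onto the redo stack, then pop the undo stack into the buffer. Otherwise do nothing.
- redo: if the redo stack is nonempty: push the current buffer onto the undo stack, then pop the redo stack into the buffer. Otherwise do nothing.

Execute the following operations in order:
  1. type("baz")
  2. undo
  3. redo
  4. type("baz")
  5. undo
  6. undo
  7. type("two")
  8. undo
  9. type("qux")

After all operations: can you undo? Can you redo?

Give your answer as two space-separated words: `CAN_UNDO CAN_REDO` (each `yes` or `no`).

Answer: yes no

Derivation:
After op 1 (type): buf='baz' undo_depth=1 redo_depth=0
After op 2 (undo): buf='(empty)' undo_depth=0 redo_depth=1
After op 3 (redo): buf='baz' undo_depth=1 redo_depth=0
After op 4 (type): buf='bazbaz' undo_depth=2 redo_depth=0
After op 5 (undo): buf='baz' undo_depth=1 redo_depth=1
After op 6 (undo): buf='(empty)' undo_depth=0 redo_depth=2
After op 7 (type): buf='two' undo_depth=1 redo_depth=0
After op 8 (undo): buf='(empty)' undo_depth=0 redo_depth=1
After op 9 (type): buf='qux' undo_depth=1 redo_depth=0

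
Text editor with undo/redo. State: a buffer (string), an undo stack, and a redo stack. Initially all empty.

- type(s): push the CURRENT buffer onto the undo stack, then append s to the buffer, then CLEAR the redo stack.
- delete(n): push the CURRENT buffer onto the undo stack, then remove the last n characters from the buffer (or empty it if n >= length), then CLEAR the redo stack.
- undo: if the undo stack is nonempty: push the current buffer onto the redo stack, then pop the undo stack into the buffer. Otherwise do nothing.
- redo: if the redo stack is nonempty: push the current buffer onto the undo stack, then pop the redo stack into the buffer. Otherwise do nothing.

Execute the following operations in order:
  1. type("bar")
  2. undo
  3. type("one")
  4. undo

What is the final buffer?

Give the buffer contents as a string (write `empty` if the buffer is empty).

After op 1 (type): buf='bar' undo_depth=1 redo_depth=0
After op 2 (undo): buf='(empty)' undo_depth=0 redo_depth=1
After op 3 (type): buf='one' undo_depth=1 redo_depth=0
After op 4 (undo): buf='(empty)' undo_depth=0 redo_depth=1

Answer: empty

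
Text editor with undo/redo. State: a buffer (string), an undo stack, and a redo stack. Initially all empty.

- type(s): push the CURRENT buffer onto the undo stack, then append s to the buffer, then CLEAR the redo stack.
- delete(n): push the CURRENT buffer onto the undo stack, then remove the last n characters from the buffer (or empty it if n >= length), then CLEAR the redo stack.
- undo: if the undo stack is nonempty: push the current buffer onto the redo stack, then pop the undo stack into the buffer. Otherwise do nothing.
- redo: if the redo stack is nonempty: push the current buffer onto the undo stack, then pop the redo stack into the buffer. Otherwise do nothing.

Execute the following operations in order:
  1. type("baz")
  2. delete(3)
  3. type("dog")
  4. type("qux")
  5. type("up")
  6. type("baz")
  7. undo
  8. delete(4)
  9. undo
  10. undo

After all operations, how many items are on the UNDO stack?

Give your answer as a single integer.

Answer: 4

Derivation:
After op 1 (type): buf='baz' undo_depth=1 redo_depth=0
After op 2 (delete): buf='(empty)' undo_depth=2 redo_depth=0
After op 3 (type): buf='dog' undo_depth=3 redo_depth=0
After op 4 (type): buf='dogqux' undo_depth=4 redo_depth=0
After op 5 (type): buf='dogquxup' undo_depth=5 redo_depth=0
After op 6 (type): buf='dogquxupbaz' undo_depth=6 redo_depth=0
After op 7 (undo): buf='dogquxup' undo_depth=5 redo_depth=1
After op 8 (delete): buf='dogq' undo_depth=6 redo_depth=0
After op 9 (undo): buf='dogquxup' undo_depth=5 redo_depth=1
After op 10 (undo): buf='dogqux' undo_depth=4 redo_depth=2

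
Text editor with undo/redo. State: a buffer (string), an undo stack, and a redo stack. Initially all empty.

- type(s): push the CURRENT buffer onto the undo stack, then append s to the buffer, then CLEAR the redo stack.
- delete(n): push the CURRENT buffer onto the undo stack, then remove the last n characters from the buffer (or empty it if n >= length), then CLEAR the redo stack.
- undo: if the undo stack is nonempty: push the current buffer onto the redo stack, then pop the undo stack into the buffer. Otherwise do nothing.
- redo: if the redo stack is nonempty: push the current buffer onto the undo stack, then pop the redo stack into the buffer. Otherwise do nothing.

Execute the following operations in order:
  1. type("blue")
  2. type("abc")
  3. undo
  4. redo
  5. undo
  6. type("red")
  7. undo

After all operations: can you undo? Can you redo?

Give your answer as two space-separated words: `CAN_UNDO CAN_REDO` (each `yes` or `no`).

Answer: yes yes

Derivation:
After op 1 (type): buf='blue' undo_depth=1 redo_depth=0
After op 2 (type): buf='blueabc' undo_depth=2 redo_depth=0
After op 3 (undo): buf='blue' undo_depth=1 redo_depth=1
After op 4 (redo): buf='blueabc' undo_depth=2 redo_depth=0
After op 5 (undo): buf='blue' undo_depth=1 redo_depth=1
After op 6 (type): buf='bluered' undo_depth=2 redo_depth=0
After op 7 (undo): buf='blue' undo_depth=1 redo_depth=1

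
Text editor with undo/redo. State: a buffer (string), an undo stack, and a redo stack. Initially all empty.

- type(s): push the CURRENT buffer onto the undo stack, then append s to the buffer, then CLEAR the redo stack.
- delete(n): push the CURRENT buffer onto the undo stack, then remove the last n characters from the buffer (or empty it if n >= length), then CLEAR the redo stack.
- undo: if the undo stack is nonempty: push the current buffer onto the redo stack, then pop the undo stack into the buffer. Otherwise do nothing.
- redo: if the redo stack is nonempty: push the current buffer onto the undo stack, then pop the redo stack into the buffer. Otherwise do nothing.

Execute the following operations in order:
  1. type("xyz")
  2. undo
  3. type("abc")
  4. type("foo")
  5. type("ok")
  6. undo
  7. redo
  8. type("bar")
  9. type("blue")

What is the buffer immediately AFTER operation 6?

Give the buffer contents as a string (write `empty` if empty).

After op 1 (type): buf='xyz' undo_depth=1 redo_depth=0
After op 2 (undo): buf='(empty)' undo_depth=0 redo_depth=1
After op 3 (type): buf='abc' undo_depth=1 redo_depth=0
After op 4 (type): buf='abcfoo' undo_depth=2 redo_depth=0
After op 5 (type): buf='abcfoook' undo_depth=3 redo_depth=0
After op 6 (undo): buf='abcfoo' undo_depth=2 redo_depth=1

Answer: abcfoo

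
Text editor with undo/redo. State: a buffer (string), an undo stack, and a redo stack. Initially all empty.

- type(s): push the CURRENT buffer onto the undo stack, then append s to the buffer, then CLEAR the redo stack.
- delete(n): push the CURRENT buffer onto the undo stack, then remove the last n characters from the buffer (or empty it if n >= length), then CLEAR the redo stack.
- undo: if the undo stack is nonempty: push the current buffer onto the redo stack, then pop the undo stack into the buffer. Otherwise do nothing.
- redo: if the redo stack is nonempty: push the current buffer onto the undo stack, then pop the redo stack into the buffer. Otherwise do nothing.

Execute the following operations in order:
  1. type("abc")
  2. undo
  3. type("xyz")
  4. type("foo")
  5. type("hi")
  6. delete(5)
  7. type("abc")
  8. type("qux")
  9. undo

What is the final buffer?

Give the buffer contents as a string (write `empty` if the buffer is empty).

After op 1 (type): buf='abc' undo_depth=1 redo_depth=0
After op 2 (undo): buf='(empty)' undo_depth=0 redo_depth=1
After op 3 (type): buf='xyz' undo_depth=1 redo_depth=0
After op 4 (type): buf='xyzfoo' undo_depth=2 redo_depth=0
After op 5 (type): buf='xyzfoohi' undo_depth=3 redo_depth=0
After op 6 (delete): buf='xyz' undo_depth=4 redo_depth=0
After op 7 (type): buf='xyzabc' undo_depth=5 redo_depth=0
After op 8 (type): buf='xyzabcqux' undo_depth=6 redo_depth=0
After op 9 (undo): buf='xyzabc' undo_depth=5 redo_depth=1

Answer: xyzabc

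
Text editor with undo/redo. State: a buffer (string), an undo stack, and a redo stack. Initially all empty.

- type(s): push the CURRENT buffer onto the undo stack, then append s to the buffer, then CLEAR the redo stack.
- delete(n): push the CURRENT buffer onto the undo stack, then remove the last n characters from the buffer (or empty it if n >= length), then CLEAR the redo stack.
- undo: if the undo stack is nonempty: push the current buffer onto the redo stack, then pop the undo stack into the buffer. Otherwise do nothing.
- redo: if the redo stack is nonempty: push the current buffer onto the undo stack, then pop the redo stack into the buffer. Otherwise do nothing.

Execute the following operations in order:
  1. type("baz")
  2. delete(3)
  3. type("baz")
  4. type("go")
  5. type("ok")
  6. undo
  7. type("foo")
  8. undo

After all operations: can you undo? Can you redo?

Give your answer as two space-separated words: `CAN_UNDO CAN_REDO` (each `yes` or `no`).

After op 1 (type): buf='baz' undo_depth=1 redo_depth=0
After op 2 (delete): buf='(empty)' undo_depth=2 redo_depth=0
After op 3 (type): buf='baz' undo_depth=3 redo_depth=0
After op 4 (type): buf='bazgo' undo_depth=4 redo_depth=0
After op 5 (type): buf='bazgook' undo_depth=5 redo_depth=0
After op 6 (undo): buf='bazgo' undo_depth=4 redo_depth=1
After op 7 (type): buf='bazgofoo' undo_depth=5 redo_depth=0
After op 8 (undo): buf='bazgo' undo_depth=4 redo_depth=1

Answer: yes yes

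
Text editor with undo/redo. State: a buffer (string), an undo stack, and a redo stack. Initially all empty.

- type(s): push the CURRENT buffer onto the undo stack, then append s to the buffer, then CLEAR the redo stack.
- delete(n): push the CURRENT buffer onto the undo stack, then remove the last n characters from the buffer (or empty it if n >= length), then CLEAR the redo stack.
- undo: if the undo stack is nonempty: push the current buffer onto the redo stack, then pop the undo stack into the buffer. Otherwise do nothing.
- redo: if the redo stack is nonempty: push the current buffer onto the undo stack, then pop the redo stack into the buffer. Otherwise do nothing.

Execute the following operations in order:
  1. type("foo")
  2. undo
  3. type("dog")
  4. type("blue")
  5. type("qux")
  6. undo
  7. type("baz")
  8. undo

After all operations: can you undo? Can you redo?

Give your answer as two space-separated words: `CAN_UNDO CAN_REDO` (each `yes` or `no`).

Answer: yes yes

Derivation:
After op 1 (type): buf='foo' undo_depth=1 redo_depth=0
After op 2 (undo): buf='(empty)' undo_depth=0 redo_depth=1
After op 3 (type): buf='dog' undo_depth=1 redo_depth=0
After op 4 (type): buf='dogblue' undo_depth=2 redo_depth=0
After op 5 (type): buf='dogbluequx' undo_depth=3 redo_depth=0
After op 6 (undo): buf='dogblue' undo_depth=2 redo_depth=1
After op 7 (type): buf='dogbluebaz' undo_depth=3 redo_depth=0
After op 8 (undo): buf='dogblue' undo_depth=2 redo_depth=1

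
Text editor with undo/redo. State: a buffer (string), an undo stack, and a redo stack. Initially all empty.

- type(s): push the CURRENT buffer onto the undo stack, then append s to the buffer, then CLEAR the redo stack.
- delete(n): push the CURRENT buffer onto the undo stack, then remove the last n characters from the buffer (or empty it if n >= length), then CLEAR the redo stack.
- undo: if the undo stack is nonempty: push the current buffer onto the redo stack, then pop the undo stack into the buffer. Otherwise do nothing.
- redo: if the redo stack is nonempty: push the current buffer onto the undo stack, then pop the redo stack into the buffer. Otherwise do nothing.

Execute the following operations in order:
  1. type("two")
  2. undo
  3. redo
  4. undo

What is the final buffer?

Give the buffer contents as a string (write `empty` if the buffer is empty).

Answer: empty

Derivation:
After op 1 (type): buf='two' undo_depth=1 redo_depth=0
After op 2 (undo): buf='(empty)' undo_depth=0 redo_depth=1
After op 3 (redo): buf='two' undo_depth=1 redo_depth=0
After op 4 (undo): buf='(empty)' undo_depth=0 redo_depth=1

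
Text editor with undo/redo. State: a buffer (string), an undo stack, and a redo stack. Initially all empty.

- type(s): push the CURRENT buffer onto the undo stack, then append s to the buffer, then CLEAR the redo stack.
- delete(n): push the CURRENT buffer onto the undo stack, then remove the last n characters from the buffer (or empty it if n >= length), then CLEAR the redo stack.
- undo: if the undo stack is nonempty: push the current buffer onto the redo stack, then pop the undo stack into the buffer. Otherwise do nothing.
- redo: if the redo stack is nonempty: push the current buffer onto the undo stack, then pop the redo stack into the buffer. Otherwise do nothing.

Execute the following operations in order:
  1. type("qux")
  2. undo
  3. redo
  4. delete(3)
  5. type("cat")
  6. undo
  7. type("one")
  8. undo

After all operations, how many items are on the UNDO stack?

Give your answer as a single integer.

After op 1 (type): buf='qux' undo_depth=1 redo_depth=0
After op 2 (undo): buf='(empty)' undo_depth=0 redo_depth=1
After op 3 (redo): buf='qux' undo_depth=1 redo_depth=0
After op 4 (delete): buf='(empty)' undo_depth=2 redo_depth=0
After op 5 (type): buf='cat' undo_depth=3 redo_depth=0
After op 6 (undo): buf='(empty)' undo_depth=2 redo_depth=1
After op 7 (type): buf='one' undo_depth=3 redo_depth=0
After op 8 (undo): buf='(empty)' undo_depth=2 redo_depth=1

Answer: 2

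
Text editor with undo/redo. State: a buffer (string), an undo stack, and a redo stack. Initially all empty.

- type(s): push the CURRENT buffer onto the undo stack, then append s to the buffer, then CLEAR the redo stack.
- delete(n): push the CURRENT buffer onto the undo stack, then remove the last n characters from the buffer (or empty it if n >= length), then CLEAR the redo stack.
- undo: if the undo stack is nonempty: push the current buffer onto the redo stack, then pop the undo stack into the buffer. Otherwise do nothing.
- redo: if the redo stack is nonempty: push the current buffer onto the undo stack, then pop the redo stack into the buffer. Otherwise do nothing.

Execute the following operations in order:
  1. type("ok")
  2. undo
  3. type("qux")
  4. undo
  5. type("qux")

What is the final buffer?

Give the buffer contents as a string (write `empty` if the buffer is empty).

Answer: qux

Derivation:
After op 1 (type): buf='ok' undo_depth=1 redo_depth=0
After op 2 (undo): buf='(empty)' undo_depth=0 redo_depth=1
After op 3 (type): buf='qux' undo_depth=1 redo_depth=0
After op 4 (undo): buf='(empty)' undo_depth=0 redo_depth=1
After op 5 (type): buf='qux' undo_depth=1 redo_depth=0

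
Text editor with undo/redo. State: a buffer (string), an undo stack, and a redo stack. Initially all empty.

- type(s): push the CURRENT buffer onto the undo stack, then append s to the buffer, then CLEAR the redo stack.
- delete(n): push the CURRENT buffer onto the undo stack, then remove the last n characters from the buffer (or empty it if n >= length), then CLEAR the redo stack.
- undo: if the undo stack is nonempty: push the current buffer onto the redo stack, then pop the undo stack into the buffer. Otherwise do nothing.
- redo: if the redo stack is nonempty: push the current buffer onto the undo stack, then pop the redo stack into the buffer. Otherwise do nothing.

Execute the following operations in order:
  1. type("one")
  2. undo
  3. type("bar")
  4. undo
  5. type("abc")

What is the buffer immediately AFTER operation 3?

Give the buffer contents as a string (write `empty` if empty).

After op 1 (type): buf='one' undo_depth=1 redo_depth=0
After op 2 (undo): buf='(empty)' undo_depth=0 redo_depth=1
After op 3 (type): buf='bar' undo_depth=1 redo_depth=0

Answer: bar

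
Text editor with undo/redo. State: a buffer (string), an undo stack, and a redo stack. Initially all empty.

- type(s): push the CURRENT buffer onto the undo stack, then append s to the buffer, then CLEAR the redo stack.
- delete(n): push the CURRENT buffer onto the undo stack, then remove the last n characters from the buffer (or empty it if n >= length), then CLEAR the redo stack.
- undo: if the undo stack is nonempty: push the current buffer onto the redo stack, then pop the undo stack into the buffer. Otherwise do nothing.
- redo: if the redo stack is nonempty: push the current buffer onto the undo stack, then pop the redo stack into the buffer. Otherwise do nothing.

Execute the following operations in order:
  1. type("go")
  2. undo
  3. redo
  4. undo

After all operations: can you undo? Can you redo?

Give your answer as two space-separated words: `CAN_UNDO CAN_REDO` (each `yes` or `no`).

Answer: no yes

Derivation:
After op 1 (type): buf='go' undo_depth=1 redo_depth=0
After op 2 (undo): buf='(empty)' undo_depth=0 redo_depth=1
After op 3 (redo): buf='go' undo_depth=1 redo_depth=0
After op 4 (undo): buf='(empty)' undo_depth=0 redo_depth=1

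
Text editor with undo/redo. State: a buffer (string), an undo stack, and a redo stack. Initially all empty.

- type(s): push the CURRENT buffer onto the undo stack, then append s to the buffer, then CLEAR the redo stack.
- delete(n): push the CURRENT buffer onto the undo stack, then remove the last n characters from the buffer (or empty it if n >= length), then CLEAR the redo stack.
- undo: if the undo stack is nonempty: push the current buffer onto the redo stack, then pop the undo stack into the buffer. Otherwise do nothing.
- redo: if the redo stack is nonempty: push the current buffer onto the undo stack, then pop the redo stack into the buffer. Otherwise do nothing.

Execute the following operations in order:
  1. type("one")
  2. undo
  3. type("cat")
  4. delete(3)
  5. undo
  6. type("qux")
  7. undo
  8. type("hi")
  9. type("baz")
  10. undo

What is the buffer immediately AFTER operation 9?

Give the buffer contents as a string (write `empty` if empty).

Answer: cathibaz

Derivation:
After op 1 (type): buf='one' undo_depth=1 redo_depth=0
After op 2 (undo): buf='(empty)' undo_depth=0 redo_depth=1
After op 3 (type): buf='cat' undo_depth=1 redo_depth=0
After op 4 (delete): buf='(empty)' undo_depth=2 redo_depth=0
After op 5 (undo): buf='cat' undo_depth=1 redo_depth=1
After op 6 (type): buf='catqux' undo_depth=2 redo_depth=0
After op 7 (undo): buf='cat' undo_depth=1 redo_depth=1
After op 8 (type): buf='cathi' undo_depth=2 redo_depth=0
After op 9 (type): buf='cathibaz' undo_depth=3 redo_depth=0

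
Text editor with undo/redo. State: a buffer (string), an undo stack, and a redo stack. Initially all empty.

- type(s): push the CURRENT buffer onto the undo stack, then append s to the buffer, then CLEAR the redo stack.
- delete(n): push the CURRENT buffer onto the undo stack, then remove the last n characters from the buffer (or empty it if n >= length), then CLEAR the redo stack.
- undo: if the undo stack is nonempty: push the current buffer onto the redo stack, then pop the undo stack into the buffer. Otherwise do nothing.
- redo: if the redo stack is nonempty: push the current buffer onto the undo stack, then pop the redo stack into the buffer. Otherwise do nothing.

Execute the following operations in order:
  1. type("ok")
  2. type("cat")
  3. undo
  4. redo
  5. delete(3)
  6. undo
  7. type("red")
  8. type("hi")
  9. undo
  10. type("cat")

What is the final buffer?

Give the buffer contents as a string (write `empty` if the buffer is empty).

After op 1 (type): buf='ok' undo_depth=1 redo_depth=0
After op 2 (type): buf='okcat' undo_depth=2 redo_depth=0
After op 3 (undo): buf='ok' undo_depth=1 redo_depth=1
After op 4 (redo): buf='okcat' undo_depth=2 redo_depth=0
After op 5 (delete): buf='ok' undo_depth=3 redo_depth=0
After op 6 (undo): buf='okcat' undo_depth=2 redo_depth=1
After op 7 (type): buf='okcatred' undo_depth=3 redo_depth=0
After op 8 (type): buf='okcatredhi' undo_depth=4 redo_depth=0
After op 9 (undo): buf='okcatred' undo_depth=3 redo_depth=1
After op 10 (type): buf='okcatredcat' undo_depth=4 redo_depth=0

Answer: okcatredcat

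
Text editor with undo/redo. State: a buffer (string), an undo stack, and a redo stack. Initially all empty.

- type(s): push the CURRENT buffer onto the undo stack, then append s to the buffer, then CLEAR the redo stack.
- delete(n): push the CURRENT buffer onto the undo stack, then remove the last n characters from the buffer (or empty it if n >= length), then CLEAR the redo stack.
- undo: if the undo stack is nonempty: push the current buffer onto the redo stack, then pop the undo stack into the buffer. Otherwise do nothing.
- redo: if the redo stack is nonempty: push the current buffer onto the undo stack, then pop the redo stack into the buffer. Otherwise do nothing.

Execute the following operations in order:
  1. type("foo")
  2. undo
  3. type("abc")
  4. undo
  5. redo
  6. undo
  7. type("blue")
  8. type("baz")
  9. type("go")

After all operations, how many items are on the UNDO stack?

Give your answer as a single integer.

After op 1 (type): buf='foo' undo_depth=1 redo_depth=0
After op 2 (undo): buf='(empty)' undo_depth=0 redo_depth=1
After op 3 (type): buf='abc' undo_depth=1 redo_depth=0
After op 4 (undo): buf='(empty)' undo_depth=0 redo_depth=1
After op 5 (redo): buf='abc' undo_depth=1 redo_depth=0
After op 6 (undo): buf='(empty)' undo_depth=0 redo_depth=1
After op 7 (type): buf='blue' undo_depth=1 redo_depth=0
After op 8 (type): buf='bluebaz' undo_depth=2 redo_depth=0
After op 9 (type): buf='bluebazgo' undo_depth=3 redo_depth=0

Answer: 3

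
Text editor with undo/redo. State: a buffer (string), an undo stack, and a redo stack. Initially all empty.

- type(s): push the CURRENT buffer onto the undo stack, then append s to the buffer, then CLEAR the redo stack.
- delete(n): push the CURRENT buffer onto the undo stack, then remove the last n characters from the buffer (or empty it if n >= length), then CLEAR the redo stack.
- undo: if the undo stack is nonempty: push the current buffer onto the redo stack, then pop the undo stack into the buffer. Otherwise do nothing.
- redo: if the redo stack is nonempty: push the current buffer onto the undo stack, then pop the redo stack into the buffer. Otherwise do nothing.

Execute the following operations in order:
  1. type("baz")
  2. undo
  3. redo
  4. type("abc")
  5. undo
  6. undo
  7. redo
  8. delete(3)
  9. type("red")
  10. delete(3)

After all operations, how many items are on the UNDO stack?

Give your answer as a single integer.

After op 1 (type): buf='baz' undo_depth=1 redo_depth=0
After op 2 (undo): buf='(empty)' undo_depth=0 redo_depth=1
After op 3 (redo): buf='baz' undo_depth=1 redo_depth=0
After op 4 (type): buf='bazabc' undo_depth=2 redo_depth=0
After op 5 (undo): buf='baz' undo_depth=1 redo_depth=1
After op 6 (undo): buf='(empty)' undo_depth=0 redo_depth=2
After op 7 (redo): buf='baz' undo_depth=1 redo_depth=1
After op 8 (delete): buf='(empty)' undo_depth=2 redo_depth=0
After op 9 (type): buf='red' undo_depth=3 redo_depth=0
After op 10 (delete): buf='(empty)' undo_depth=4 redo_depth=0

Answer: 4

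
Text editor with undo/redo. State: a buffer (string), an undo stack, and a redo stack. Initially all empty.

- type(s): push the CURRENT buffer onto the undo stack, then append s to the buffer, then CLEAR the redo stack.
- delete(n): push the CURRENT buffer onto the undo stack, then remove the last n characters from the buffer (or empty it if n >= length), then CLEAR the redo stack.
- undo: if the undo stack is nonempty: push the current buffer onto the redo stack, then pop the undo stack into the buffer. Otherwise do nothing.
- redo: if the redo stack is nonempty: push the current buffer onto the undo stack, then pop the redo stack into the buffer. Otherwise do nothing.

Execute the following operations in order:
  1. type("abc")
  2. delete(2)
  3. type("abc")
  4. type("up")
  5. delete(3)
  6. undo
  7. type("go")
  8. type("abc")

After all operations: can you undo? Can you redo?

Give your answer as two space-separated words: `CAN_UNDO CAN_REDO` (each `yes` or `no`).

After op 1 (type): buf='abc' undo_depth=1 redo_depth=0
After op 2 (delete): buf='a' undo_depth=2 redo_depth=0
After op 3 (type): buf='aabc' undo_depth=3 redo_depth=0
After op 4 (type): buf='aabcup' undo_depth=4 redo_depth=0
After op 5 (delete): buf='aab' undo_depth=5 redo_depth=0
After op 6 (undo): buf='aabcup' undo_depth=4 redo_depth=1
After op 7 (type): buf='aabcupgo' undo_depth=5 redo_depth=0
After op 8 (type): buf='aabcupgoabc' undo_depth=6 redo_depth=0

Answer: yes no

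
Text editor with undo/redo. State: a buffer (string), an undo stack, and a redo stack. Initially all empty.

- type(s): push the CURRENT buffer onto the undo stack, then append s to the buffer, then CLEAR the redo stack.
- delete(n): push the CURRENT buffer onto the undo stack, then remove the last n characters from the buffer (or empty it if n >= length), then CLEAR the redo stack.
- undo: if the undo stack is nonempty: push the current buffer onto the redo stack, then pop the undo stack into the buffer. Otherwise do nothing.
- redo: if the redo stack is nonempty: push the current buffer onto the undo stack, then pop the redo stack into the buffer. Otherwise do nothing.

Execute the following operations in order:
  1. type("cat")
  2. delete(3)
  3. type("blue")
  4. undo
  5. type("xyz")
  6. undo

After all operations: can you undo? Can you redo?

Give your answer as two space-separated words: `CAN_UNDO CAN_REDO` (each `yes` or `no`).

Answer: yes yes

Derivation:
After op 1 (type): buf='cat' undo_depth=1 redo_depth=0
After op 2 (delete): buf='(empty)' undo_depth=2 redo_depth=0
After op 3 (type): buf='blue' undo_depth=3 redo_depth=0
After op 4 (undo): buf='(empty)' undo_depth=2 redo_depth=1
After op 5 (type): buf='xyz' undo_depth=3 redo_depth=0
After op 6 (undo): buf='(empty)' undo_depth=2 redo_depth=1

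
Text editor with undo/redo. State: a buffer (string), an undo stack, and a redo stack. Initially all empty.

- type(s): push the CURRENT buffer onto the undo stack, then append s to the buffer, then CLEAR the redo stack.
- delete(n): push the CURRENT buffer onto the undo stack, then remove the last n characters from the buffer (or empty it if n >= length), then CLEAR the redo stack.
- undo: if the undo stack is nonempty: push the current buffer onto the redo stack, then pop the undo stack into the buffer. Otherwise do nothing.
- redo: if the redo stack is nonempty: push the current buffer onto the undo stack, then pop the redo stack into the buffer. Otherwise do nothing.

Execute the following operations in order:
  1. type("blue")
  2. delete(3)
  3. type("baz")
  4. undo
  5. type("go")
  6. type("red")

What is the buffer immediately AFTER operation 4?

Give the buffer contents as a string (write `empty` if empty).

After op 1 (type): buf='blue' undo_depth=1 redo_depth=0
After op 2 (delete): buf='b' undo_depth=2 redo_depth=0
After op 3 (type): buf='bbaz' undo_depth=3 redo_depth=0
After op 4 (undo): buf='b' undo_depth=2 redo_depth=1

Answer: b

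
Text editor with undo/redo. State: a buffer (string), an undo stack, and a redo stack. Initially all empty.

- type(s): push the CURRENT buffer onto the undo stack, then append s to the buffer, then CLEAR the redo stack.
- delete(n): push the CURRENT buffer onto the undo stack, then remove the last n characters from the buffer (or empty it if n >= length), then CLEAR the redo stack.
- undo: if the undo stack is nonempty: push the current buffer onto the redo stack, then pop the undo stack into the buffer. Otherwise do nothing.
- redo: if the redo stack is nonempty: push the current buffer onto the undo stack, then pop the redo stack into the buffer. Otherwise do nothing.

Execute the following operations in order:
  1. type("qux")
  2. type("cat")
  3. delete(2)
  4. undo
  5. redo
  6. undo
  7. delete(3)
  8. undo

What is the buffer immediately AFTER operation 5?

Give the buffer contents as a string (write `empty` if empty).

Answer: quxc

Derivation:
After op 1 (type): buf='qux' undo_depth=1 redo_depth=0
After op 2 (type): buf='quxcat' undo_depth=2 redo_depth=0
After op 3 (delete): buf='quxc' undo_depth=3 redo_depth=0
After op 4 (undo): buf='quxcat' undo_depth=2 redo_depth=1
After op 5 (redo): buf='quxc' undo_depth=3 redo_depth=0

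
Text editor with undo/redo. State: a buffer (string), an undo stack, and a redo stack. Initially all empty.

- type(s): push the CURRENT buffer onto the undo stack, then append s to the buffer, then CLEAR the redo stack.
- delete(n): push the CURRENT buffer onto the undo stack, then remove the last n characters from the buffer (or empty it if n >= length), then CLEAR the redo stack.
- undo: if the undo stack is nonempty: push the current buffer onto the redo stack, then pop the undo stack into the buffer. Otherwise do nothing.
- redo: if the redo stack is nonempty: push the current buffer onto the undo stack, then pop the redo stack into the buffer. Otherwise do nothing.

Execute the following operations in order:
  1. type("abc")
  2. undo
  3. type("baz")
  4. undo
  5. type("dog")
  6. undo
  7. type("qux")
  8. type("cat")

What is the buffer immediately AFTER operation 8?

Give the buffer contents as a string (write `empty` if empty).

Answer: quxcat

Derivation:
After op 1 (type): buf='abc' undo_depth=1 redo_depth=0
After op 2 (undo): buf='(empty)' undo_depth=0 redo_depth=1
After op 3 (type): buf='baz' undo_depth=1 redo_depth=0
After op 4 (undo): buf='(empty)' undo_depth=0 redo_depth=1
After op 5 (type): buf='dog' undo_depth=1 redo_depth=0
After op 6 (undo): buf='(empty)' undo_depth=0 redo_depth=1
After op 7 (type): buf='qux' undo_depth=1 redo_depth=0
After op 8 (type): buf='quxcat' undo_depth=2 redo_depth=0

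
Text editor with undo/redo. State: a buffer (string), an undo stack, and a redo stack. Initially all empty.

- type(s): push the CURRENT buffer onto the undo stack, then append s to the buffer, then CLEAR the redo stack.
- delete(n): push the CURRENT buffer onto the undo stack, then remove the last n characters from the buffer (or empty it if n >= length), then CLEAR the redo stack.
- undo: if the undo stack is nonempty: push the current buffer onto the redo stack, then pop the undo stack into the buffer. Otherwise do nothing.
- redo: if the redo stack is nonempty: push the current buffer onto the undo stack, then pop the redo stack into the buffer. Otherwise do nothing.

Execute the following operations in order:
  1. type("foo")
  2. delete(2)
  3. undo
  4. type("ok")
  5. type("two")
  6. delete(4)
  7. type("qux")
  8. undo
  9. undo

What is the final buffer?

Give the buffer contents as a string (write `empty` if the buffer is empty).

After op 1 (type): buf='foo' undo_depth=1 redo_depth=0
After op 2 (delete): buf='f' undo_depth=2 redo_depth=0
After op 3 (undo): buf='foo' undo_depth=1 redo_depth=1
After op 4 (type): buf='foook' undo_depth=2 redo_depth=0
After op 5 (type): buf='foooktwo' undo_depth=3 redo_depth=0
After op 6 (delete): buf='fooo' undo_depth=4 redo_depth=0
After op 7 (type): buf='foooqux' undo_depth=5 redo_depth=0
After op 8 (undo): buf='fooo' undo_depth=4 redo_depth=1
After op 9 (undo): buf='foooktwo' undo_depth=3 redo_depth=2

Answer: foooktwo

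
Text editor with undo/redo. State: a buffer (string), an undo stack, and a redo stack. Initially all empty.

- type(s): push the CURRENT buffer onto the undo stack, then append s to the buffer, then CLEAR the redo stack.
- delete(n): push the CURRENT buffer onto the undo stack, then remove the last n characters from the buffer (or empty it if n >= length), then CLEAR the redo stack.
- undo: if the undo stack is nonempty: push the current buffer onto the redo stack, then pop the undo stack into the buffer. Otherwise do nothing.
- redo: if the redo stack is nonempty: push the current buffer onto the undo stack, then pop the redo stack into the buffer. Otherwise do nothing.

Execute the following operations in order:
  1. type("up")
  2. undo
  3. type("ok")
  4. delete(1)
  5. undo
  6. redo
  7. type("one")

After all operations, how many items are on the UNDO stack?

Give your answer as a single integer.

After op 1 (type): buf='up' undo_depth=1 redo_depth=0
After op 2 (undo): buf='(empty)' undo_depth=0 redo_depth=1
After op 3 (type): buf='ok' undo_depth=1 redo_depth=0
After op 4 (delete): buf='o' undo_depth=2 redo_depth=0
After op 5 (undo): buf='ok' undo_depth=1 redo_depth=1
After op 6 (redo): buf='o' undo_depth=2 redo_depth=0
After op 7 (type): buf='oone' undo_depth=3 redo_depth=0

Answer: 3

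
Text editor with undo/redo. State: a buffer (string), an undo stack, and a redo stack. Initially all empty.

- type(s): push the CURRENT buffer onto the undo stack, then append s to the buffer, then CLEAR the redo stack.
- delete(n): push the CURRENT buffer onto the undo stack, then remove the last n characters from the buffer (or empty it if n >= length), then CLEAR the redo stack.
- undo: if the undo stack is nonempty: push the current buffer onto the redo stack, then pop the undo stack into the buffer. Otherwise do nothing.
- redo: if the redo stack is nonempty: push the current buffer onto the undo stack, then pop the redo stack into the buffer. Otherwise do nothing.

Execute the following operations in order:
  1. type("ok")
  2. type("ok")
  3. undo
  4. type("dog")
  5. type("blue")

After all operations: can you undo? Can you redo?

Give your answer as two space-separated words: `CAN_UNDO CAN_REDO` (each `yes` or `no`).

Answer: yes no

Derivation:
After op 1 (type): buf='ok' undo_depth=1 redo_depth=0
After op 2 (type): buf='okok' undo_depth=2 redo_depth=0
After op 3 (undo): buf='ok' undo_depth=1 redo_depth=1
After op 4 (type): buf='okdog' undo_depth=2 redo_depth=0
After op 5 (type): buf='okdogblue' undo_depth=3 redo_depth=0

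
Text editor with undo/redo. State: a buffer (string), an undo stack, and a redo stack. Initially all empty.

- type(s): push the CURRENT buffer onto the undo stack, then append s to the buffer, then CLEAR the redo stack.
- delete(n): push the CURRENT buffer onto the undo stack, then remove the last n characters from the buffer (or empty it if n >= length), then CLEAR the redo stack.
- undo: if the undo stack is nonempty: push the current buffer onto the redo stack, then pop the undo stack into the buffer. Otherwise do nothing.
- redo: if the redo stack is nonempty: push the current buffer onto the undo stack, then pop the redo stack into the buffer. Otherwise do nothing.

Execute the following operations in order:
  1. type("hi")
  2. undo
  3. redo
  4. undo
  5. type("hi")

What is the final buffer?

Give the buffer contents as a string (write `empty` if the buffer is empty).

After op 1 (type): buf='hi' undo_depth=1 redo_depth=0
After op 2 (undo): buf='(empty)' undo_depth=0 redo_depth=1
After op 3 (redo): buf='hi' undo_depth=1 redo_depth=0
After op 4 (undo): buf='(empty)' undo_depth=0 redo_depth=1
After op 5 (type): buf='hi' undo_depth=1 redo_depth=0

Answer: hi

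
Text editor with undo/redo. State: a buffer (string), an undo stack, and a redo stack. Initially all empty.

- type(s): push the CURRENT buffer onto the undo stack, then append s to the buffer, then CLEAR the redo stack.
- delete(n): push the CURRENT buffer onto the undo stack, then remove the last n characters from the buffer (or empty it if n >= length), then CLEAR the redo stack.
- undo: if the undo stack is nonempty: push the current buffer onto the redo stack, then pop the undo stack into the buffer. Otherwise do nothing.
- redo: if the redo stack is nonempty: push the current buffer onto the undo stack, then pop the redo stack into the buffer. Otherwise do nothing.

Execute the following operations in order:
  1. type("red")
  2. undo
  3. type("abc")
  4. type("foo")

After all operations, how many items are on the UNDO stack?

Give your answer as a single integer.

Answer: 2

Derivation:
After op 1 (type): buf='red' undo_depth=1 redo_depth=0
After op 2 (undo): buf='(empty)' undo_depth=0 redo_depth=1
After op 3 (type): buf='abc' undo_depth=1 redo_depth=0
After op 4 (type): buf='abcfoo' undo_depth=2 redo_depth=0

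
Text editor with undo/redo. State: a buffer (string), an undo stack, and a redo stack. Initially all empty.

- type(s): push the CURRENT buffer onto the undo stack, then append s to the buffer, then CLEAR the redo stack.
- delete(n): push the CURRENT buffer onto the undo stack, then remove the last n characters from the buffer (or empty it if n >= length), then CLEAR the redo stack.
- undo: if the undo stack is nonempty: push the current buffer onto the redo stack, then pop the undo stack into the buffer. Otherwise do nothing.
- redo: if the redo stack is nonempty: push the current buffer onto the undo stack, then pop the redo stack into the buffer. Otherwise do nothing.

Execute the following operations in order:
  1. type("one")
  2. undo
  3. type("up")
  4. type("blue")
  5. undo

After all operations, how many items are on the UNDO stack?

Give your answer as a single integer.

After op 1 (type): buf='one' undo_depth=1 redo_depth=0
After op 2 (undo): buf='(empty)' undo_depth=0 redo_depth=1
After op 3 (type): buf='up' undo_depth=1 redo_depth=0
After op 4 (type): buf='upblue' undo_depth=2 redo_depth=0
After op 5 (undo): buf='up' undo_depth=1 redo_depth=1

Answer: 1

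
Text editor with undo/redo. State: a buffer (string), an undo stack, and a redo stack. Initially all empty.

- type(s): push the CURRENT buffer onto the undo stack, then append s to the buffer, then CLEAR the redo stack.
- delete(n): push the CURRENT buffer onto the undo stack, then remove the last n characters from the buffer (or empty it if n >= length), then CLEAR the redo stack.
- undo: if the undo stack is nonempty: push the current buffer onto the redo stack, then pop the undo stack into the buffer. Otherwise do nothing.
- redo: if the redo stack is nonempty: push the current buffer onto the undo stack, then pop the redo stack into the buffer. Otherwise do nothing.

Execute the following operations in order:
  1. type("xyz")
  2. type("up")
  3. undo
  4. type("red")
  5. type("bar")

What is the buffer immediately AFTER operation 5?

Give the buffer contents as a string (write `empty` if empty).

Answer: xyzredbar

Derivation:
After op 1 (type): buf='xyz' undo_depth=1 redo_depth=0
After op 2 (type): buf='xyzup' undo_depth=2 redo_depth=0
After op 3 (undo): buf='xyz' undo_depth=1 redo_depth=1
After op 4 (type): buf='xyzred' undo_depth=2 redo_depth=0
After op 5 (type): buf='xyzredbar' undo_depth=3 redo_depth=0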